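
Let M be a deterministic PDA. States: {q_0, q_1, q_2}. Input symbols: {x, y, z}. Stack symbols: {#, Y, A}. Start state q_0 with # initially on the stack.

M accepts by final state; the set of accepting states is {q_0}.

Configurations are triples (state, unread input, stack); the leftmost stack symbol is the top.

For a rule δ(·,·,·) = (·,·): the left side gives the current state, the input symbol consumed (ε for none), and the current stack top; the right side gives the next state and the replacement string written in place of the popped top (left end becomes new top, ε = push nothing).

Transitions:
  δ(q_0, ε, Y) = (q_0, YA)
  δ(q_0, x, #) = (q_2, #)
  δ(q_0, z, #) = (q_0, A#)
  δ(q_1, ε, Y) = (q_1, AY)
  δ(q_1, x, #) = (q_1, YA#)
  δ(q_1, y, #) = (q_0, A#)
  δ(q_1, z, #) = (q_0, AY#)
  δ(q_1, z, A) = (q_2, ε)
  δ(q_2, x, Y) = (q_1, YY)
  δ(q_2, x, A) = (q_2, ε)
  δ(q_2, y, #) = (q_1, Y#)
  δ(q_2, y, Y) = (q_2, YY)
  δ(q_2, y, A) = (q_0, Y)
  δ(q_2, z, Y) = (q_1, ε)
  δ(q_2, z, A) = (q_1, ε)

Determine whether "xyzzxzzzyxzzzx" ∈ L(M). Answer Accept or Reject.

Reject

(q_0, xyzzxzzzyxzzzx, #)
  read x, top #: go to q_2, push # → (q_2, yzzxzzzyxzzzx, #)
  read y, top #: go to q_1, push Y# → (q_1, zzxzzzyxzzzx, Y#)
  ε-move, top Y: go to q_1, push AY → (q_1, zzxzzzyxzzzx, AY#)
  read z, top A: go to q_2, push ε → (q_2, zxzzzyxzzzx, Y#)
  read z, top Y: go to q_1, push ε → (q_1, xzzzyxzzzx, #)
  read x, top #: go to q_1, push YA# → (q_1, zzzyxzzzx, YA#)
  ε-move, top Y: go to q_1, push AY → (q_1, zzzyxzzzx, AYA#)
  read z, top A: go to q_2, push ε → (q_2, zzyxzzzx, YA#)
  read z, top Y: go to q_1, push ε → (q_1, zyxzzzx, A#)
  read z, top A: go to q_2, push ε → (q_2, yxzzzx, #)
  read y, top #: go to q_1, push Y# → (q_1, xzzzx, Y#)
  ε-move, top Y: go to q_1, push AY → (q_1, xzzzx, AY#)
No transition applies at (q_1, xzzzx, AY#); input not fully consumed.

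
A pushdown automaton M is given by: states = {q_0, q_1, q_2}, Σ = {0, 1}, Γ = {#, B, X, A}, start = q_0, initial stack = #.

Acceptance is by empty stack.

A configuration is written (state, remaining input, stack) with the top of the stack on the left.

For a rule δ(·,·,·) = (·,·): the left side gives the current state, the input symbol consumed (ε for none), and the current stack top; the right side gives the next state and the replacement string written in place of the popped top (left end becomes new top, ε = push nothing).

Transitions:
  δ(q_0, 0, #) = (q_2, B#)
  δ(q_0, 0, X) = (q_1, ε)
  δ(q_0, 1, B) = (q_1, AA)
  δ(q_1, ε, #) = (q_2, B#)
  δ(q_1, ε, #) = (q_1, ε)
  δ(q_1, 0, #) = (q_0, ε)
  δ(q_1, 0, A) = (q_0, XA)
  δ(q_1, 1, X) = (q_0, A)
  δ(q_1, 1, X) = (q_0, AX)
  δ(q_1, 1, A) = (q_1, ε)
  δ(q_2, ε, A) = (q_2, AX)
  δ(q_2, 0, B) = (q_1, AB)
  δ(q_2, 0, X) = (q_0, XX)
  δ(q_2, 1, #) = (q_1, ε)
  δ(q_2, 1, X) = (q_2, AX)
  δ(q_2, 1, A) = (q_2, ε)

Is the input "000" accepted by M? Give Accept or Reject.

Reject

No computation consumes all input and empties the stack.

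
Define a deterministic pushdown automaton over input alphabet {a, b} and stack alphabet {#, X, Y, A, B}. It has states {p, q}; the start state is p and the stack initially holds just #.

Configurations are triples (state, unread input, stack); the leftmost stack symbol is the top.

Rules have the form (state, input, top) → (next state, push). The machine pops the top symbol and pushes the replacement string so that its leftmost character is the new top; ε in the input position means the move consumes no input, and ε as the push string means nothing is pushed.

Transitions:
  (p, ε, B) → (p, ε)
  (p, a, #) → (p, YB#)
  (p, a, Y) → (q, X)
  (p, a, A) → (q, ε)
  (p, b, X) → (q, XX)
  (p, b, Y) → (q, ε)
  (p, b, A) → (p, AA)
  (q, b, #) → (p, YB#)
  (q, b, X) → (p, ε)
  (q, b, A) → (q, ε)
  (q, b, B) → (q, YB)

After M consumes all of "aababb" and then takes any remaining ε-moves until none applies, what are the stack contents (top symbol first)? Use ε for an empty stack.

YB#

(p, aababb, #)
  read a, top #: go to p, push YB# → (p, ababb, YB#)
  read a, top Y: go to q, push X → (q, babb, XB#)
  read b, top X: go to p, push ε → (p, abb, B#)
  ε-move, top B: go to p, push ε → (p, abb, #)
  read a, top #: go to p, push YB# → (p, bb, YB#)
  read b, top Y: go to q, push ε → (q, b, B#)
  read b, top B: go to q, push YB → (q, ε, YB#)
All input consumed in state q with stack YB#.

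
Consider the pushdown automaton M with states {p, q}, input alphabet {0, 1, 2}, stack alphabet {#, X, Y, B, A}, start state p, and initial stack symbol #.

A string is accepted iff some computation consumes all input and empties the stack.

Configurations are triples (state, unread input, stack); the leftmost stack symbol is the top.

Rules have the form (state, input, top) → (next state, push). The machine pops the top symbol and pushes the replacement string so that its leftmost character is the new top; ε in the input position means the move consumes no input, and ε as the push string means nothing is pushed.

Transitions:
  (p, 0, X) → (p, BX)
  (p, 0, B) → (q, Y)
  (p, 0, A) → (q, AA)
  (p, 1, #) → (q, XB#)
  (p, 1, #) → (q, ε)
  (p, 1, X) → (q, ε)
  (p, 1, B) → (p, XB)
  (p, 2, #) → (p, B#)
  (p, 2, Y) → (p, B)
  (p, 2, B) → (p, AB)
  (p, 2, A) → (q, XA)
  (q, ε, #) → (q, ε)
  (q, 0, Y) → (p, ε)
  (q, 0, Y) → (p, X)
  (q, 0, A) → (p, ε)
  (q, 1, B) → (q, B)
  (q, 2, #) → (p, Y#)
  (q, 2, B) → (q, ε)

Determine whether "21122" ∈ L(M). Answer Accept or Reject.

Reject

No computation consumes all input and empties the stack.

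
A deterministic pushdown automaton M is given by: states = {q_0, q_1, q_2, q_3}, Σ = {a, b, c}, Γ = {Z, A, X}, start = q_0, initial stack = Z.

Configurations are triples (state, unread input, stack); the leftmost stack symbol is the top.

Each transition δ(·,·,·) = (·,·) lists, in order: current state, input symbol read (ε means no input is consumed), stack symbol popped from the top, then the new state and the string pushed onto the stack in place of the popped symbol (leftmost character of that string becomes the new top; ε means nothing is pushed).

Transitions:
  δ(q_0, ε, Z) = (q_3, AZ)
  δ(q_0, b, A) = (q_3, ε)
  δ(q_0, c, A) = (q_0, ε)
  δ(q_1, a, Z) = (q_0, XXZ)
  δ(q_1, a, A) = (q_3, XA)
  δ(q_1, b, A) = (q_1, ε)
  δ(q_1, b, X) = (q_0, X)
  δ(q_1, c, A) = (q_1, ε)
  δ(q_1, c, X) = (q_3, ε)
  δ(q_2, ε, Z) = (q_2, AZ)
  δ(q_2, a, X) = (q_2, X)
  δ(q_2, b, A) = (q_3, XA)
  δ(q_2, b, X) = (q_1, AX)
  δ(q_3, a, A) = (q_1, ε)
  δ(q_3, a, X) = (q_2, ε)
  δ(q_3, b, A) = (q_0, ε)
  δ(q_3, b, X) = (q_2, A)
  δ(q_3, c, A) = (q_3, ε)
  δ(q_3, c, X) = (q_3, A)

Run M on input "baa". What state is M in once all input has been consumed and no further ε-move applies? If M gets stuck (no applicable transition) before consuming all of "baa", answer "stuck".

(q_0, baa, Z)
  ε-move, top Z: go to q_3, push AZ → (q_3, baa, AZ)
  read b, top A: go to q_0, push ε → (q_0, aa, Z)
  ε-move, top Z: go to q_3, push AZ → (q_3, aa, AZ)
  read a, top A: go to q_1, push ε → (q_1, a, Z)
  read a, top Z: go to q_0, push XXZ → (q_0, ε, XXZ)
All input consumed; M is in state q_0.

q_0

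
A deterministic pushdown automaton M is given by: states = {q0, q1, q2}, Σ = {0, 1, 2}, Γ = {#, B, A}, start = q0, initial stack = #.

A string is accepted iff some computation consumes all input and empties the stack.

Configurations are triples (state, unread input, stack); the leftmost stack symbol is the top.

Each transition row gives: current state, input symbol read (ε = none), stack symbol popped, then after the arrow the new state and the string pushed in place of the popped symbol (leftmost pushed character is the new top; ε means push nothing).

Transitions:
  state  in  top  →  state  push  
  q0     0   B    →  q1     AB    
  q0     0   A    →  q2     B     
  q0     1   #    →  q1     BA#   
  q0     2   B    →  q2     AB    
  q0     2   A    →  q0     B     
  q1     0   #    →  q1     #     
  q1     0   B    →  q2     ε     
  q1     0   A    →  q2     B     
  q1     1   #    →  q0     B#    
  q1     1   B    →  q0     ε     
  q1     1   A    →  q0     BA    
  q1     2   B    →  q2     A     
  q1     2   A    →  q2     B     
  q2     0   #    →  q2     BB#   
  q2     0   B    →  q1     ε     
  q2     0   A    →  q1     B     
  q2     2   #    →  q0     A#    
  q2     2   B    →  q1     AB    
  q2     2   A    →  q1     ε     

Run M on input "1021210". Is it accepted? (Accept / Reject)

(q0, 1021210, #) ⊢ (q1, 021210, BA#) ⊢ (q2, 21210, A#) ⊢ (q1, 1210, #) ⊢ (q0, 210, B#) ⊢ (q2, 10, AB#)
No transition applies at (q2, 10, AB#); input not fully consumed.

Reject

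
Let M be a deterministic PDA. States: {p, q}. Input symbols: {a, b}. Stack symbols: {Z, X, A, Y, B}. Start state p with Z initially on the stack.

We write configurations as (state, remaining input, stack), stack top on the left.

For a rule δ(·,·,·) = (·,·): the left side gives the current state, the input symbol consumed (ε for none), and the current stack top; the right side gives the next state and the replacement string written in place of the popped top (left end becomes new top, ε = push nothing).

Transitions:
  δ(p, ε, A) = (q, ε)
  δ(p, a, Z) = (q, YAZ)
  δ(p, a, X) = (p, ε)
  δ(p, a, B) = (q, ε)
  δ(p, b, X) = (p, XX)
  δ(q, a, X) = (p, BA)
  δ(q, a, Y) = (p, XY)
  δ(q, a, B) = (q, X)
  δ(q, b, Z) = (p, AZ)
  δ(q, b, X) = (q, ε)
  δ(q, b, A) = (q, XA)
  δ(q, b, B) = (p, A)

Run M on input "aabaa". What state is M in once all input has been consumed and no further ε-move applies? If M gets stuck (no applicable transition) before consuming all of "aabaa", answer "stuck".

p

(p, aabaa, Z)
  read a, top Z: go to q, push YAZ → (q, abaa, YAZ)
  read a, top Y: go to p, push XY → (p, baa, XYAZ)
  read b, top X: go to p, push XX → (p, aa, XXYAZ)
  read a, top X: go to p, push ε → (p, a, XYAZ)
  read a, top X: go to p, push ε → (p, ε, YAZ)
All input consumed; M is in state p.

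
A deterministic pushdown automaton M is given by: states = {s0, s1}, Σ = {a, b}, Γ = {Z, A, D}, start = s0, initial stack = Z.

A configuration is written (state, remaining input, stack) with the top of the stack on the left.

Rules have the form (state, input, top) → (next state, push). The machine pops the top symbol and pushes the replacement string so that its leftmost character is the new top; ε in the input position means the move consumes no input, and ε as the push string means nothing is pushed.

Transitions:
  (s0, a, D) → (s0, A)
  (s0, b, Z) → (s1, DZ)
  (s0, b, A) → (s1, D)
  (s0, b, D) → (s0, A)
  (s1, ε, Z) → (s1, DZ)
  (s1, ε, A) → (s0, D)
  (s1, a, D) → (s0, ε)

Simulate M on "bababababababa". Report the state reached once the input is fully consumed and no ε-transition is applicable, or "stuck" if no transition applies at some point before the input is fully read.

(s0, bababababababa, Z)
  read b, top Z: go to s1, push DZ → (s1, ababababababa, DZ)
  read a, top D: go to s0, push ε → (s0, babababababa, Z)
  read b, top Z: go to s1, push DZ → (s1, abababababa, DZ)
  read a, top D: go to s0, push ε → (s0, bababababa, Z)
  read b, top Z: go to s1, push DZ → (s1, ababababa, DZ)
  read a, top D: go to s0, push ε → (s0, babababa, Z)
  read b, top Z: go to s1, push DZ → (s1, abababa, DZ)
  read a, top D: go to s0, push ε → (s0, bababa, Z)
  read b, top Z: go to s1, push DZ → (s1, ababa, DZ)
  read a, top D: go to s0, push ε → (s0, baba, Z)
  read b, top Z: go to s1, push DZ → (s1, aba, DZ)
  read a, top D: go to s0, push ε → (s0, ba, Z)
  read b, top Z: go to s1, push DZ → (s1, a, DZ)
  read a, top D: go to s0, push ε → (s0, ε, Z)
All input consumed; M is in state s0.

s0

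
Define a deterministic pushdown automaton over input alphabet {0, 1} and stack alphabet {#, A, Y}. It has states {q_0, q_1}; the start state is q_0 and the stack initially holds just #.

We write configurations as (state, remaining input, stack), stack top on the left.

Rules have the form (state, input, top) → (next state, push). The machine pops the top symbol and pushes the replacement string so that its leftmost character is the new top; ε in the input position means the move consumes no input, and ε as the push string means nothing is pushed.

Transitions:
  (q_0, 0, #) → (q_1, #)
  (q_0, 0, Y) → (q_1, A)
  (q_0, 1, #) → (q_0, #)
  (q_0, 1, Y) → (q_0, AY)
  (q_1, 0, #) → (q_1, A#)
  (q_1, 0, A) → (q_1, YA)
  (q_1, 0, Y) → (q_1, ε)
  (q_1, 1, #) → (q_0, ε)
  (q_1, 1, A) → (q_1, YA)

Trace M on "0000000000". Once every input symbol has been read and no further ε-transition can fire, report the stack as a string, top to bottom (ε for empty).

(q_0, 0000000000, #) ⊢ (q_1, 000000000, #) ⊢ (q_1, 00000000, A#) ⊢ (q_1, 0000000, YA#) ⊢ (q_1, 000000, A#) ⊢ (q_1, 00000, YA#) ⊢ (q_1, 0000, A#) ⊢ (q_1, 000, YA#) ⊢ (q_1, 00, A#) ⊢ (q_1, 0, YA#) ⊢ (q_1, ε, A#)
All input consumed in state q_1 with stack A#.

A#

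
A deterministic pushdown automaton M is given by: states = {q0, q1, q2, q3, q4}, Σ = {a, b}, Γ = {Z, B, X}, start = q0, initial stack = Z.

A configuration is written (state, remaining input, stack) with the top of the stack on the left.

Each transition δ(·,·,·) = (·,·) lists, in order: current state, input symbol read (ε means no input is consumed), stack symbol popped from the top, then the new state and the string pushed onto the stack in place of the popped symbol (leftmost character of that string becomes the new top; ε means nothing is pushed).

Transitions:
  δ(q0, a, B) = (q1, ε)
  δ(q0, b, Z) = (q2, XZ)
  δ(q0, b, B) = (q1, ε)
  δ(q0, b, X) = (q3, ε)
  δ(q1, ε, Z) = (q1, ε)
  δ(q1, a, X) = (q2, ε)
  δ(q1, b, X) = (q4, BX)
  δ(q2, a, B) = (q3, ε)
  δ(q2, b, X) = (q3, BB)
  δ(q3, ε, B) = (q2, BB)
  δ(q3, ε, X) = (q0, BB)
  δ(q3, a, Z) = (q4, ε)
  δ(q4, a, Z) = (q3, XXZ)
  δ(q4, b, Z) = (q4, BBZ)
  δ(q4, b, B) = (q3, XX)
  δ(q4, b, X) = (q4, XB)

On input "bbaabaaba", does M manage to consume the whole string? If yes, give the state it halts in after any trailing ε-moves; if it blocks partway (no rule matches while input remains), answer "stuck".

stuck

(q0, bbaabaaba, Z)
  read b, top Z: go to q2, push XZ → (q2, baabaaba, XZ)
  read b, top X: go to q3, push BB → (q3, aabaaba, BBZ)
  ε-move, top B: go to q2, push BB → (q2, aabaaba, BBBZ)
  read a, top B: go to q3, push ε → (q3, abaaba, BBZ)
  ε-move, top B: go to q2, push BB → (q2, abaaba, BBBZ)
  read a, top B: go to q3, push ε → (q3, baaba, BBZ)
  ε-move, top B: go to q2, push BB → (q2, baaba, BBBZ)
No transition for (q2, b, top B); M blocks with input baaba remaining.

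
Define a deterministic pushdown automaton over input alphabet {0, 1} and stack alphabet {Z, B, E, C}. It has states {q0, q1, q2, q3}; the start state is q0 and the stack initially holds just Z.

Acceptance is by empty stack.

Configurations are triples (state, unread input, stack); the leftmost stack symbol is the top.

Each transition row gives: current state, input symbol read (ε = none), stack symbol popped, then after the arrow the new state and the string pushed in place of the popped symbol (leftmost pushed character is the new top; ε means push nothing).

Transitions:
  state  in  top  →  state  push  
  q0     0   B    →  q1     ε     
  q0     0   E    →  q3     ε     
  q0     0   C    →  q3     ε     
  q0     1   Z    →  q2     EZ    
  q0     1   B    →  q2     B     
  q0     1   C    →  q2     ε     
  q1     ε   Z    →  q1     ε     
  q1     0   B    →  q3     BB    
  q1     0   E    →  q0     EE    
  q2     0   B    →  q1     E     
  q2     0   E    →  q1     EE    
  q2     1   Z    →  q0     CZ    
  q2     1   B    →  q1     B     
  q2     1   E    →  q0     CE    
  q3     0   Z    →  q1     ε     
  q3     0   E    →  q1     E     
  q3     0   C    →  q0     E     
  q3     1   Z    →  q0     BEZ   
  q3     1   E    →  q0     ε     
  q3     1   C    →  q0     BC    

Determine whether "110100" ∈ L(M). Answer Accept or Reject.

Reject

(q0, 110100, Z)
  read 1, top Z: go to q2, push EZ → (q2, 10100, EZ)
  read 1, top E: go to q0, push CE → (q0, 0100, CEZ)
  read 0, top C: go to q3, push ε → (q3, 100, EZ)
  read 1, top E: go to q0, push ε → (q0, 00, Z)
No transition applies at (q0, 00, Z); input not fully consumed.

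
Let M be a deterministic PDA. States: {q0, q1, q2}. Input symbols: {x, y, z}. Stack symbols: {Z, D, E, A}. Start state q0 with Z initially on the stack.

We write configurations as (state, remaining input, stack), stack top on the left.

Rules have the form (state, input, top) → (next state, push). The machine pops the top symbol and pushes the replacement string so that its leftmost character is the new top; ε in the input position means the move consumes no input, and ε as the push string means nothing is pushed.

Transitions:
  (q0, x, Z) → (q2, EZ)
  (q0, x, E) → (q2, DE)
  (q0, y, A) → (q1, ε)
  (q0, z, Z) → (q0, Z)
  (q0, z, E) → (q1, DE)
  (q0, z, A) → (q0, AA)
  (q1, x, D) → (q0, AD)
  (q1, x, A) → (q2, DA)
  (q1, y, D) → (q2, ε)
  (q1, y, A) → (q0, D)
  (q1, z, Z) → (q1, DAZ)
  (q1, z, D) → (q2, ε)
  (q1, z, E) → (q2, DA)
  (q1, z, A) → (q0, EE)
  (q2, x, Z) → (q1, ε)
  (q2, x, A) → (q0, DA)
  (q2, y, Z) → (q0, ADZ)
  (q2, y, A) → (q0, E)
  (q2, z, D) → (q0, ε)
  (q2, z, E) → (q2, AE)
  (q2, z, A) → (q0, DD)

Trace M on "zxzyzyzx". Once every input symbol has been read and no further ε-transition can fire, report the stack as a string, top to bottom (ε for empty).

DAEEZ

(q0, zxzyzyzx, Z) ⊢ (q0, xzyzyzx, Z) ⊢ (q2, zyzyzx, EZ) ⊢ (q2, yzyzx, AEZ) ⊢ (q0, zyzx, EEZ) ⊢ (q1, yzx, DEEZ) ⊢ (q2, zx, EEZ) ⊢ (q2, x, AEEZ) ⊢ (q0, ε, DAEEZ)
All input consumed in state q0 with stack DAEEZ.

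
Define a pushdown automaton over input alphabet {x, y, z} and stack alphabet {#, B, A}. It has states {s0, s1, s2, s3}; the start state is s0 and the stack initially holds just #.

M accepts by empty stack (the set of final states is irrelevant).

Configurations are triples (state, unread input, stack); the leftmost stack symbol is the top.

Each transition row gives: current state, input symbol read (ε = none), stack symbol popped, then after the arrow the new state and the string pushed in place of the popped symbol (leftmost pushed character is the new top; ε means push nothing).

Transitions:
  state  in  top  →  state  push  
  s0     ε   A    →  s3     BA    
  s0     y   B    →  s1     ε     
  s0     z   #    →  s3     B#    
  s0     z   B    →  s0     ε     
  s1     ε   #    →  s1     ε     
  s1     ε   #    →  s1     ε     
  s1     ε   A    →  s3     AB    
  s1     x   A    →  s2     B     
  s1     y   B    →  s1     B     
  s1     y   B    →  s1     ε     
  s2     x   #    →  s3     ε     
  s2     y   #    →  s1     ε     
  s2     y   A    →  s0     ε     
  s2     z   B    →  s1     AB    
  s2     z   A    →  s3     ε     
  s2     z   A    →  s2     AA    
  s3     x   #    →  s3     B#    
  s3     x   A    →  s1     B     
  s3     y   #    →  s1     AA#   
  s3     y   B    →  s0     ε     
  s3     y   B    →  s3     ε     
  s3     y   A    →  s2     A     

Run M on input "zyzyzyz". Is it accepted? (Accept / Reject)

No computation consumes all input and empties the stack.

Reject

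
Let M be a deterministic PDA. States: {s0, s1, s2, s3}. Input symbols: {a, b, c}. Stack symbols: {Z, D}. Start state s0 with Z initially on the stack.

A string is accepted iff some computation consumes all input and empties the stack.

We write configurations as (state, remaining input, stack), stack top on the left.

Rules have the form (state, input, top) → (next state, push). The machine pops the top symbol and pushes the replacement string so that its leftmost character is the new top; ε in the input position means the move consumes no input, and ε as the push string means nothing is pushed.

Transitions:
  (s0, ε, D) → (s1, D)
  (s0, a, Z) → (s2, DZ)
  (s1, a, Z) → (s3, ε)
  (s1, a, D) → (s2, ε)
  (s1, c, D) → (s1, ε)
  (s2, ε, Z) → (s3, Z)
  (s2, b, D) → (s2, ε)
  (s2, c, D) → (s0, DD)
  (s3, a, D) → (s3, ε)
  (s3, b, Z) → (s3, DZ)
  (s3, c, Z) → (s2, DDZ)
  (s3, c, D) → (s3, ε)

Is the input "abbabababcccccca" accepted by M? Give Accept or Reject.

Accept

(s0, abbabababcccccca, Z)
  read a, top Z: go to s2, push DZ → (s2, bbabababcccccca, DZ)
  read b, top D: go to s2, push ε → (s2, babababcccccca, Z)
  ε-move, top Z: go to s3, push Z → (s3, babababcccccca, Z)
  read b, top Z: go to s3, push DZ → (s3, abababcccccca, DZ)
  read a, top D: go to s3, push ε → (s3, bababcccccca, Z)
  read b, top Z: go to s3, push DZ → (s3, ababcccccca, DZ)
  read a, top D: go to s3, push ε → (s3, babcccccca, Z)
  read b, top Z: go to s3, push DZ → (s3, abcccccca, DZ)
  read a, top D: go to s3, push ε → (s3, bcccccca, Z)
  read b, top Z: go to s3, push DZ → (s3, cccccca, DZ)
  read c, top D: go to s3, push ε → (s3, ccccca, Z)
  read c, top Z: go to s2, push DDZ → (s2, cccca, DDZ)
  read c, top D: go to s0, push DD → (s0, ccca, DDDZ)
  ε-move, top D: go to s1, push D → (s1, ccca, DDDZ)
  read c, top D: go to s1, push ε → (s1, cca, DDZ)
  read c, top D: go to s1, push ε → (s1, ca, DZ)
  read c, top D: go to s1, push ε → (s1, a, Z)
  read a, top Z: go to s3, push ε → (s3, ε, ε)
All input consumed and the stack is empty.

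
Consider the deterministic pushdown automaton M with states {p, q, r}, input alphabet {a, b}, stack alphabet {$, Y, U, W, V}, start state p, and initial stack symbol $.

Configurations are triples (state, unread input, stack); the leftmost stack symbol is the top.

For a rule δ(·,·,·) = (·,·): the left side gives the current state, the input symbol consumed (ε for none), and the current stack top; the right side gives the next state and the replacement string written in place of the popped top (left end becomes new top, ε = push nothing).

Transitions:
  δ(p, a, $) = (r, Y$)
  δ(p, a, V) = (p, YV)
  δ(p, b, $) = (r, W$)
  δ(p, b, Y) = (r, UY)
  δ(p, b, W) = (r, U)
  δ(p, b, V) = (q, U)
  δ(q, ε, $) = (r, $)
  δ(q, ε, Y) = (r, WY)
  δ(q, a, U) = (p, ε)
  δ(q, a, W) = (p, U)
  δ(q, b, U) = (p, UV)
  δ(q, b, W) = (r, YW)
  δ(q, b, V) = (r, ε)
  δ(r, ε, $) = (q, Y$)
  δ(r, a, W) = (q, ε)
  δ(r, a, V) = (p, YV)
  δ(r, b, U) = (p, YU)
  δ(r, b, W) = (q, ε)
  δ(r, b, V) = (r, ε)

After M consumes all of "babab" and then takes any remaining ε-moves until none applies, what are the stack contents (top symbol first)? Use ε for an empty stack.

WY$

(p, babab, $) ⊢ (r, abab, W$) ⊢ (q, bab, $) ⊢ (r, bab, $) ⊢ (q, bab, Y$) ⊢ (r, bab, WY$) ⊢ (q, ab, Y$) ⊢ (r, ab, WY$) ⊢ (q, b, Y$) ⊢ (r, b, WY$) ⊢ (q, ε, Y$) ⊢ (r, ε, WY$)
All input consumed in state r with stack WY$.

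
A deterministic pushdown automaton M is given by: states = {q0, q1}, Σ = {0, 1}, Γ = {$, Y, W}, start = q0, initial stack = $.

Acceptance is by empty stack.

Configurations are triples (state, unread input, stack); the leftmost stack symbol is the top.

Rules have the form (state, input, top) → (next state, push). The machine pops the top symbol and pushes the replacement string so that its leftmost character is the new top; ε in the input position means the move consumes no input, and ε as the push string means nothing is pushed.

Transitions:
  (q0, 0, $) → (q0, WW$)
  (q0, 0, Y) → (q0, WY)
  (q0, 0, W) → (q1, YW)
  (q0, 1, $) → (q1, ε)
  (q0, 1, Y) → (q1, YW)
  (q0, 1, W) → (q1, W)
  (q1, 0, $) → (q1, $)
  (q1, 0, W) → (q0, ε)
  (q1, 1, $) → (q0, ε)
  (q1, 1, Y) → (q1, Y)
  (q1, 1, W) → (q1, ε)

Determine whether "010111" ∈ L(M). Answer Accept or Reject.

Accept

(q0, 010111, $)
  read 0, top $: go to q0, push WW$ → (q0, 10111, WW$)
  read 1, top W: go to q1, push W → (q1, 0111, WW$)
  read 0, top W: go to q0, push ε → (q0, 111, W$)
  read 1, top W: go to q1, push W → (q1, 11, W$)
  read 1, top W: go to q1, push ε → (q1, 1, $)
  read 1, top $: go to q0, push ε → (q0, ε, ε)
All input consumed and the stack is empty.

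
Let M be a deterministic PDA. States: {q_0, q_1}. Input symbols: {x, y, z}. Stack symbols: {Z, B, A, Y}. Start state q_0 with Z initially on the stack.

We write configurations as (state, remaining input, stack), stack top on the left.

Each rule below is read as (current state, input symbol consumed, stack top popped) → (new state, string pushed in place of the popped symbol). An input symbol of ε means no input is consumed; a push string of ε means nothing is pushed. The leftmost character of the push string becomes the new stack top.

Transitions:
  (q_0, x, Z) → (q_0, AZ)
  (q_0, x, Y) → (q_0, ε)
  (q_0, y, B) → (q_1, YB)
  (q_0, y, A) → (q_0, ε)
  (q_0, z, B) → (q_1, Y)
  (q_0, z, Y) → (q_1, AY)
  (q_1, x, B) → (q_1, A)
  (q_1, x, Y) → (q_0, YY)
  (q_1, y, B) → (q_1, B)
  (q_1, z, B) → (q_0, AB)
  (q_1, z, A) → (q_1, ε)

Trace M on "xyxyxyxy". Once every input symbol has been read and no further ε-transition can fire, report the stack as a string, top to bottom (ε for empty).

Z

(q_0, xyxyxyxy, Z)
  read x, top Z: go to q_0, push AZ → (q_0, yxyxyxy, AZ)
  read y, top A: go to q_0, push ε → (q_0, xyxyxy, Z)
  read x, top Z: go to q_0, push AZ → (q_0, yxyxy, AZ)
  read y, top A: go to q_0, push ε → (q_0, xyxy, Z)
  read x, top Z: go to q_0, push AZ → (q_0, yxy, AZ)
  read y, top A: go to q_0, push ε → (q_0, xy, Z)
  read x, top Z: go to q_0, push AZ → (q_0, y, AZ)
  read y, top A: go to q_0, push ε → (q_0, ε, Z)
All input consumed in state q_0 with stack Z.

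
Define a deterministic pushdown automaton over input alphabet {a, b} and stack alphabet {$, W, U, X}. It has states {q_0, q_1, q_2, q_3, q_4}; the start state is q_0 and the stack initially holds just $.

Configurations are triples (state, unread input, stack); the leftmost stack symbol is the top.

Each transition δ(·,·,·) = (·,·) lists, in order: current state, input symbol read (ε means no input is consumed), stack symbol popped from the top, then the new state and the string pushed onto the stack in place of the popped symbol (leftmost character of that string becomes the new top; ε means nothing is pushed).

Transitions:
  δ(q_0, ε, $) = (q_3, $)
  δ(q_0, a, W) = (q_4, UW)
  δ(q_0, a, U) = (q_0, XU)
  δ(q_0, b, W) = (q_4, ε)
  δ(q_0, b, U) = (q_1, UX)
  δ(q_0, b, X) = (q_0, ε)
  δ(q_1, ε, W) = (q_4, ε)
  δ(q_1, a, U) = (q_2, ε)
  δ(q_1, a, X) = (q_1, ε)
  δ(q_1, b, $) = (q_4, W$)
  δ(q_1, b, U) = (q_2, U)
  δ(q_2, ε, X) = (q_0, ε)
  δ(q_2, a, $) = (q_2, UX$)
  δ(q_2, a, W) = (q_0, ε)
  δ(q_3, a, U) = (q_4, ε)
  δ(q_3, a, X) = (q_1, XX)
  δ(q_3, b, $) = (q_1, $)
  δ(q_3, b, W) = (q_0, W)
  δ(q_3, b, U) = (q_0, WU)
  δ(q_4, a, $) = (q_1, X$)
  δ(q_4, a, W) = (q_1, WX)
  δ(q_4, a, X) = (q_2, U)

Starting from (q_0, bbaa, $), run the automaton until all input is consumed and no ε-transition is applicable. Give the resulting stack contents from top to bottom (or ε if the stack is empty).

(q_0, bbaa, $) ⊢ (q_3, bbaa, $) ⊢ (q_1, baa, $) ⊢ (q_4, aa, W$) ⊢ (q_1, a, WX$) ⊢ (q_4, a, X$) ⊢ (q_2, ε, U$)
All input consumed in state q_2 with stack U$.

U$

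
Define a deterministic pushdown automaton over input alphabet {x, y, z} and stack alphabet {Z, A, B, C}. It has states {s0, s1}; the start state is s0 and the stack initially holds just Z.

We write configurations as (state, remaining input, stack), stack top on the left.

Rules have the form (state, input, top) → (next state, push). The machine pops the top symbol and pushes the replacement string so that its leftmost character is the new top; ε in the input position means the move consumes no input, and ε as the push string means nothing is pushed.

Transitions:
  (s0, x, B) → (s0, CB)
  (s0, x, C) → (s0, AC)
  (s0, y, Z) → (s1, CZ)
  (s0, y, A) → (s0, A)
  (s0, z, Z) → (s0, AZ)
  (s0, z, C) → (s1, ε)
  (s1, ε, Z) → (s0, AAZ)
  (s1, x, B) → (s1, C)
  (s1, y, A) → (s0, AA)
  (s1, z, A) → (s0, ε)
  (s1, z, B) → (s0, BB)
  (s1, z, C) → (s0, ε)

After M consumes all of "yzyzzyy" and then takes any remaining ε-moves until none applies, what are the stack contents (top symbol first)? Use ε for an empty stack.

(s0, yzyzzyy, Z)
  read y, top Z: go to s1, push CZ → (s1, zyzzyy, CZ)
  read z, top C: go to s0, push ε → (s0, yzzyy, Z)
  read y, top Z: go to s1, push CZ → (s1, zzyy, CZ)
  read z, top C: go to s0, push ε → (s0, zyy, Z)
  read z, top Z: go to s0, push AZ → (s0, yy, AZ)
  read y, top A: go to s0, push A → (s0, y, AZ)
  read y, top A: go to s0, push A → (s0, ε, AZ)
All input consumed in state s0 with stack AZ.

AZ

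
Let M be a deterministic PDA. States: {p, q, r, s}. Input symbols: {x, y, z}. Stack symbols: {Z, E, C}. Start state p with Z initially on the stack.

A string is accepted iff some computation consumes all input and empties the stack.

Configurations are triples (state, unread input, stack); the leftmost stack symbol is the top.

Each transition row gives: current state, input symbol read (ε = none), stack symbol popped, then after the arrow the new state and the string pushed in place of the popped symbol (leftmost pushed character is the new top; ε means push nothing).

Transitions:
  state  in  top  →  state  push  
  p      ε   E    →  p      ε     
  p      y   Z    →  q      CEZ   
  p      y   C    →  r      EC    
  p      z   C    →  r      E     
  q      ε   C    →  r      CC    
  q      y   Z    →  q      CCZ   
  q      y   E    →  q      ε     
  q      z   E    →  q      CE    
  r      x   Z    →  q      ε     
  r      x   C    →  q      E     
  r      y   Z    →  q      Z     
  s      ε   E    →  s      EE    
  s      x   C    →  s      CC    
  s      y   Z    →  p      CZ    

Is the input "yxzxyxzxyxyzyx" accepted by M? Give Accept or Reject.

Reject

(p, yxzxyxzxyxyzyx, Z) ⊢ (q, xzxyxzxyxyzyx, CEZ) ⊢ (r, xzxyxzxyxyzyx, CCEZ) ⊢ (q, zxyxzxyxyzyx, ECEZ) ⊢ (q, xyxzxyxyzyx, CECEZ) ⊢ (r, xyxzxyxyzyx, CCECEZ) ⊢ (q, yxzxyxyzyx, ECECEZ) ⊢ (q, xzxyxyzyx, CECEZ) ⊢ (r, xzxyxyzyx, CCECEZ) ⊢ (q, zxyxyzyx, ECECEZ) ⊢ (q, xyxyzyx, CECECEZ) ⊢ (r, xyxyzyx, CCECECEZ) ⊢ (q, yxyzyx, ECECECEZ) ⊢ (q, xyzyx, CECECEZ) ⊢ (r, xyzyx, CCECECEZ) ⊢ (q, yzyx, ECECECEZ) ⊢ (q, zyx, CECECEZ) ⊢ (r, zyx, CCECECEZ)
No transition applies at (r, zyx, CCECECEZ); input not fully consumed.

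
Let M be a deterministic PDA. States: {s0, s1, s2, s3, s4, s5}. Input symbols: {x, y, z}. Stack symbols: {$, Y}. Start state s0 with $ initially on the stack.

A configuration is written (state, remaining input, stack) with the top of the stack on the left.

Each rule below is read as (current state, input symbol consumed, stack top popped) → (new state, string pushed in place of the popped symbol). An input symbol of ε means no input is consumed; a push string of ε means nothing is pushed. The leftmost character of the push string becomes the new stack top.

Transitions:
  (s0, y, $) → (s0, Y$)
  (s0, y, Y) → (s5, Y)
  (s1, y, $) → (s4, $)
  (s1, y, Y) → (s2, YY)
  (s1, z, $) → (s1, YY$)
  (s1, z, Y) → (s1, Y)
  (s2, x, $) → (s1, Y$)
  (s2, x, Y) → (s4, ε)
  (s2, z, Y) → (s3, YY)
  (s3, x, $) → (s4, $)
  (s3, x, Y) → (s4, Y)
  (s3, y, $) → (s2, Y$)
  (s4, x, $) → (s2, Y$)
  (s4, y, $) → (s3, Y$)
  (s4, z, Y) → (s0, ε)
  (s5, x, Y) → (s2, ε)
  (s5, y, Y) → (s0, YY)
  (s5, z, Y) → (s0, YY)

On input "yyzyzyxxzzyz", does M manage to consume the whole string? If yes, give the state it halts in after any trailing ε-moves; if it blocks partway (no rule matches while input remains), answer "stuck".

(s0, yyzyzyxxzzyz, $)
  read y, top $: go to s0, push Y$ → (s0, yzyzyxxzzyz, Y$)
  read y, top Y: go to s5, push Y → (s5, zyzyxxzzyz, Y$)
  read z, top Y: go to s0, push YY → (s0, yzyxxzzyz, YY$)
  read y, top Y: go to s5, push Y → (s5, zyxxzzyz, YY$)
  read z, top Y: go to s0, push YY → (s0, yxxzzyz, YYY$)
  read y, top Y: go to s5, push Y → (s5, xxzzyz, YYY$)
  read x, top Y: go to s2, push ε → (s2, xzzyz, YY$)
  read x, top Y: go to s4, push ε → (s4, zzyz, Y$)
  read z, top Y: go to s0, push ε → (s0, zyz, $)
No transition for (s0, z, top $); M blocks with input zyz remaining.

stuck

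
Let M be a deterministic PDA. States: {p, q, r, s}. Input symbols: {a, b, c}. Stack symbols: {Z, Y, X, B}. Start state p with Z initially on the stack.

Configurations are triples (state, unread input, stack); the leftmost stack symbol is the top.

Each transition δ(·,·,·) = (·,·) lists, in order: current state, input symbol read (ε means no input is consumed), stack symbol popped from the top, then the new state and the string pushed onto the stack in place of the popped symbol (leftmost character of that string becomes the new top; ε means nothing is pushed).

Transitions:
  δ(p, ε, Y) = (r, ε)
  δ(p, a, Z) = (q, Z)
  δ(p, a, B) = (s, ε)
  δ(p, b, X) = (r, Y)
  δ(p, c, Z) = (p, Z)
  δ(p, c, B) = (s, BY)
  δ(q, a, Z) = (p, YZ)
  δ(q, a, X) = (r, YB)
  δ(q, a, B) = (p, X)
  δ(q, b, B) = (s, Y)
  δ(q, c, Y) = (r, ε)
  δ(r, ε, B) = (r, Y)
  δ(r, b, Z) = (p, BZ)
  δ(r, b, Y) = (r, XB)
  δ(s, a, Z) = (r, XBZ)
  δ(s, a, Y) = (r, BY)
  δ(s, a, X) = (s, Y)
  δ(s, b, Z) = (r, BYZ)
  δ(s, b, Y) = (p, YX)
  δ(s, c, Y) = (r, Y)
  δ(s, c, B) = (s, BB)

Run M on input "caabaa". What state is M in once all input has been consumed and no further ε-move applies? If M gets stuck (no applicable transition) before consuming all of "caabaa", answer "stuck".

r

(p, caabaa, Z)
  read c, top Z: go to p, push Z → (p, aabaa, Z)
  read a, top Z: go to q, push Z → (q, abaa, Z)
  read a, top Z: go to p, push YZ → (p, baa, YZ)
  ε-move, top Y: go to r, push ε → (r, baa, Z)
  read b, top Z: go to p, push BZ → (p, aa, BZ)
  read a, top B: go to s, push ε → (s, a, Z)
  read a, top Z: go to r, push XBZ → (r, ε, XBZ)
All input consumed; M is in state r.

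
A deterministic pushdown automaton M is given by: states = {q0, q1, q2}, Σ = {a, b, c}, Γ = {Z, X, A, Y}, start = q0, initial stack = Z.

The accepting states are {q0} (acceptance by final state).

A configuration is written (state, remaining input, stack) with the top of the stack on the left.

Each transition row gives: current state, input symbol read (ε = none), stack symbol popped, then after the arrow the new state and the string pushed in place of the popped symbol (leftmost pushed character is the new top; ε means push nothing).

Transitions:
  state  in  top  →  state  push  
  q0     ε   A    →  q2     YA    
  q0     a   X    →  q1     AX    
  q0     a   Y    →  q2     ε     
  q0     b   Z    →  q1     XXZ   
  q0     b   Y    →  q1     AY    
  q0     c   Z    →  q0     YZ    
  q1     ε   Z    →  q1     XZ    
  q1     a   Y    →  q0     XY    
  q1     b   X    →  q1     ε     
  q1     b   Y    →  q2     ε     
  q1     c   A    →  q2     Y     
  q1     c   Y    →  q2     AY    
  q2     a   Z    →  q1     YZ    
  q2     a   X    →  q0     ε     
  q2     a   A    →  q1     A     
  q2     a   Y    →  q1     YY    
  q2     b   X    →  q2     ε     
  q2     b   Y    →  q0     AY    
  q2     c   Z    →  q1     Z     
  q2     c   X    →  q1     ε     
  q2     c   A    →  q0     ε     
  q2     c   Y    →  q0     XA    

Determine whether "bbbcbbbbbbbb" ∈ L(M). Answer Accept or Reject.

(q0, bbbcbbbbbbbb, Z)
  read b, top Z: go to q1, push XXZ → (q1, bbcbbbbbbbb, XXZ)
  read b, top X: go to q1, push ε → (q1, bcbbbbbbbb, XZ)
  read b, top X: go to q1, push ε → (q1, cbbbbbbbb, Z)
  ε-move, top Z: go to q1, push XZ → (q1, cbbbbbbbb, XZ)
No transition applies at (q1, cbbbbbbbb, XZ); input not fully consumed.

Reject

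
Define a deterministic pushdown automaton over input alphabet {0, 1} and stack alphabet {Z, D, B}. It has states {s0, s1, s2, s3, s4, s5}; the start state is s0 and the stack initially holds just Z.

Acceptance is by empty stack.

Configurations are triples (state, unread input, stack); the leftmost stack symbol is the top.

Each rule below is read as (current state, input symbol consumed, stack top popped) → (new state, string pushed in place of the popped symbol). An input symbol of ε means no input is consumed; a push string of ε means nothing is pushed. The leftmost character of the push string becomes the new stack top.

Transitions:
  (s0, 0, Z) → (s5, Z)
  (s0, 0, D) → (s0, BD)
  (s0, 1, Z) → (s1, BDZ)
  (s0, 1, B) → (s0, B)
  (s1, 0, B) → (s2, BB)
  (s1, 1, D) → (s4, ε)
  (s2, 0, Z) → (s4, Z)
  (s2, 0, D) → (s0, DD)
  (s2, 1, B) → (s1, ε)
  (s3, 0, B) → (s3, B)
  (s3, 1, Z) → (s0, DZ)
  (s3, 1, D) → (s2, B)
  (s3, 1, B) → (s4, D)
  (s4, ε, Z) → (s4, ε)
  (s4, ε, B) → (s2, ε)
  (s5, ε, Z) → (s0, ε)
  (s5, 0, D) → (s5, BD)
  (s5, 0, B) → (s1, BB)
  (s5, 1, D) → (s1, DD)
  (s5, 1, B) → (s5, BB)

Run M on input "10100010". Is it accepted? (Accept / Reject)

(s0, 10100010, Z) ⊢ (s1, 0100010, BDZ) ⊢ (s2, 100010, BBDZ) ⊢ (s1, 00010, BDZ) ⊢ (s2, 0010, BBDZ)
No transition applies at (s2, 0010, BBDZ); input not fully consumed.

Reject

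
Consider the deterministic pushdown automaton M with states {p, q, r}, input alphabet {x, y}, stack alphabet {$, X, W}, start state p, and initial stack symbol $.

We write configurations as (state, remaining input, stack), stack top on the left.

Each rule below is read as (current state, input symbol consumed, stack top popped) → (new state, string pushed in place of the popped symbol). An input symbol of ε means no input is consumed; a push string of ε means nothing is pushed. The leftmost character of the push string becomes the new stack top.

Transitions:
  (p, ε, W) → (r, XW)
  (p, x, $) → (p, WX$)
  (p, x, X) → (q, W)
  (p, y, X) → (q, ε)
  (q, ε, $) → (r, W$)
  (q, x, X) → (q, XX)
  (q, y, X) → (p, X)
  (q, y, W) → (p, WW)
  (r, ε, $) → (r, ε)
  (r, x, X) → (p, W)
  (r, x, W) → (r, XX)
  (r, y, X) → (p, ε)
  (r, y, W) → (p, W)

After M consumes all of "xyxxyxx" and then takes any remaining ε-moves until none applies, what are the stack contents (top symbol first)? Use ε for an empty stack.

(p, xyxxyxx, $)
  read x, top $: go to p, push WX$ → (p, yxxyxx, WX$)
  ε-move, top W: go to r, push XW → (r, yxxyxx, XWX$)
  read y, top X: go to p, push ε → (p, xxyxx, WX$)
  ε-move, top W: go to r, push XW → (r, xxyxx, XWX$)
  read x, top X: go to p, push W → (p, xyxx, WWX$)
  ε-move, top W: go to r, push XW → (r, xyxx, XWWX$)
  read x, top X: go to p, push W → (p, yxx, WWWX$)
  ε-move, top W: go to r, push XW → (r, yxx, XWWWX$)
  read y, top X: go to p, push ε → (p, xx, WWWX$)
  ε-move, top W: go to r, push XW → (r, xx, XWWWX$)
  read x, top X: go to p, push W → (p, x, WWWWX$)
  ε-move, top W: go to r, push XW → (r, x, XWWWWX$)
  read x, top X: go to p, push W → (p, ε, WWWWWX$)
  ε-move, top W: go to r, push XW → (r, ε, XWWWWWX$)
All input consumed in state r with stack XWWWWWX$.

XWWWWWX$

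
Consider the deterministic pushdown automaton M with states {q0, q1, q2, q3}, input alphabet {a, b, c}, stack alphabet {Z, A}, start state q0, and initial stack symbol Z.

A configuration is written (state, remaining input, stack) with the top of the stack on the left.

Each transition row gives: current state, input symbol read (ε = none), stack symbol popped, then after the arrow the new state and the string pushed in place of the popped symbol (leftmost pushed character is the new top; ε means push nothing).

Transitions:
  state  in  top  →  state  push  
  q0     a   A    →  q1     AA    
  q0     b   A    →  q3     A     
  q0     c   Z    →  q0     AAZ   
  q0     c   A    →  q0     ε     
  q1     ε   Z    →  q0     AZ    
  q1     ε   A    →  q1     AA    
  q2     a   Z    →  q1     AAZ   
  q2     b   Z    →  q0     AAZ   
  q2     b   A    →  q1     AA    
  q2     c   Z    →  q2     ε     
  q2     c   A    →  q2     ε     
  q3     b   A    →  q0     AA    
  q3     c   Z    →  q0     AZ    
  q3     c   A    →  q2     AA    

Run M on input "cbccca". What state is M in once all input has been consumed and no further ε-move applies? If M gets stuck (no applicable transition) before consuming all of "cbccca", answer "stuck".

stuck

(q0, cbccca, Z)
  read c, top Z: go to q0, push AAZ → (q0, bccca, AAZ)
  read b, top A: go to q3, push A → (q3, ccca, AAZ)
  read c, top A: go to q2, push AA → (q2, cca, AAAZ)
  read c, top A: go to q2, push ε → (q2, ca, AAZ)
  read c, top A: go to q2, push ε → (q2, a, AZ)
No transition for (q2, a, top A); M blocks with input a remaining.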